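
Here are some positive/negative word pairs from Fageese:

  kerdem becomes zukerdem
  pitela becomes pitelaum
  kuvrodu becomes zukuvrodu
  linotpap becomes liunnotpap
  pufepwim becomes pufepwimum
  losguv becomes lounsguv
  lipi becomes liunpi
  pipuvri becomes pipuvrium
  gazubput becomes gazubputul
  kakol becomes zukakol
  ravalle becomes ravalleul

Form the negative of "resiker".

resikerul

"resiker" begins with r-. The one such stem in the data (ravalle → ravalleul) adds -ul, so the same rule applies.
So resiker → resikerul.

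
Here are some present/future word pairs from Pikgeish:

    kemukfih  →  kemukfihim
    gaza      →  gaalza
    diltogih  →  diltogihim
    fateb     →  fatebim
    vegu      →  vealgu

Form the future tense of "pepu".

"pepu" ends in a vowel. The stems ending in a vowel (gaza → gaalza, vegu → vealgu) insert -al- after the first vowel.
So pepu → pealpu.

pealpu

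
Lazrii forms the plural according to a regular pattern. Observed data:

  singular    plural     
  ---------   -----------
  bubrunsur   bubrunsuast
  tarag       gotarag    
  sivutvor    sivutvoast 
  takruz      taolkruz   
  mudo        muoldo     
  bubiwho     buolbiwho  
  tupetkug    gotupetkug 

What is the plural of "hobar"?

"hobar" ends in -r. The stems ending in -r (bubrunsur → bubrunsuast, sivutvor → sivutvoast) drop the final letter and add -ast.
So hobar → hobaast.

hobaast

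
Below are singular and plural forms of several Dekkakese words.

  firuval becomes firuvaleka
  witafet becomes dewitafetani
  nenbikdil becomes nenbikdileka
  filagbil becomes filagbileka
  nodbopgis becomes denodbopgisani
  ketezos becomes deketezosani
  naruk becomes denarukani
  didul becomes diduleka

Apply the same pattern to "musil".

"musil" ends in -l. The stems ending in -l (didul → diduleka, filagbil → filagbileka, nenbikdil → nenbikdileka) add -eka.
The other pattern: stems ending in -k, -s or -t add de- … -ani around the stem.
So musil → musileka.

musileka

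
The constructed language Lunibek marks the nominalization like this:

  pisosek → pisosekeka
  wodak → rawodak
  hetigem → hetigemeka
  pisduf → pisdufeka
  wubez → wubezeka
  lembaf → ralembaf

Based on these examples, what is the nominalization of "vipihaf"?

ravipihaf

"vipihaf" has last vowel 'a'. The stems whose last vowel is 'a' (lembaf → ralembaf, wodak → rawodak) add the prefix ra-.
The other pattern: stems whose last vowel is 'e' or 'u' add -eka.
So vipihaf → ravipihaf.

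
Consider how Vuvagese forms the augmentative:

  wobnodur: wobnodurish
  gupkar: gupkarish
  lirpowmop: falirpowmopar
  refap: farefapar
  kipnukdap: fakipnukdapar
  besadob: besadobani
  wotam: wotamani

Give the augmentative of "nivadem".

nivademani

gupkar and refap both have last vowel 'a' yet inflect differently (gupkarish, farefapar), so the last vowel is not what conditions the rule; the final letter is.
"nivadem" ends in -m. The one such stem in the data (wotam → wotamani) adds -ani, so the same rule applies.
So nivadem → nivademani.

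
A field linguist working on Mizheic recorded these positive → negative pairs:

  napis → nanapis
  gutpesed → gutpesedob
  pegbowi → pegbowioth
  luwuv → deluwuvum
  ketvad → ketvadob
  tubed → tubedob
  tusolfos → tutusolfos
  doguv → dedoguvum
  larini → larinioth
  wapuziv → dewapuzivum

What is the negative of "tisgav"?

detisgavum

wapuziv and napis both have last vowel 'i' yet inflect differently (dewapuzivum, nanapis), so the last vowel is not what conditions the rule; the final letter is.
"tisgav" ends in -v. The stems ending in -v (luwuv → deluwuvum, doguv → dedoguvum, wapuziv → dewapuzivum) add de- … -um around the stem.
So tisgav → detisgavum.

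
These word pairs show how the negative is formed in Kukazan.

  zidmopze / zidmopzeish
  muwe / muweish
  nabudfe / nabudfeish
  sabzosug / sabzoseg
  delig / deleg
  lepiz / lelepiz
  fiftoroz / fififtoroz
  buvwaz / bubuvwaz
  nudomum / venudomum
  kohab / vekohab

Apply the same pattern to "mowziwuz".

momowziwuz

delig and lepiz both have last vowel 'i' yet inflect differently (deleg, lelepiz), so the last vowel is not what conditions the rule; the final letter is.
"mowziwuz" ends in -z. The stems ending in -z (lepiz → lelepiz, fiftoroz → fififtoroz, buvwaz → bubuvwaz) repeat the first consonant+vowel as a prefix.
The other patterns: stems ending in -e add -ish; stems ending in -g change the last vowel to 'e'; stems ending in -b or -m add the prefix ve-.
So mowziwuz → momowziwuz.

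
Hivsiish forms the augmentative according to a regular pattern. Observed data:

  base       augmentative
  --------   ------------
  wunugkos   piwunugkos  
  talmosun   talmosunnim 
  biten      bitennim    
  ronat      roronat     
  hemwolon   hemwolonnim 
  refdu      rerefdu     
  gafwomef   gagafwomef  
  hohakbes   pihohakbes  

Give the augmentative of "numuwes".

"numuwes" ends in -s. The stems ending in -s (wunugkos → piwunugkos, hohakbes → pihohakbes) add the prefix pi-.
The other patterns: stems ending in -n double the final consonant and add -im; stems ending in -f, -t or -u repeat the first consonant+vowel as a prefix.
So numuwes → pinumuwes.

pinumuwes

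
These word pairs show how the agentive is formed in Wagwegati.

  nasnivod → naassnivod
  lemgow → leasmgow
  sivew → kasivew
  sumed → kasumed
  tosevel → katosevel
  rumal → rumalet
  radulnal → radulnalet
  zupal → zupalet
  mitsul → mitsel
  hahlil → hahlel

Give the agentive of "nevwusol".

neasvwusol

lemgow and sivew both end in -w yet inflect differently (leasmgow, kasivew), so the final letter is not what conditions the rule; the last vowel is.
"nevwusol" has last vowel 'o'. The stems whose last vowel is 'o' (nasnivod → naassnivod, lemgow → leasmgow) insert -as- after the first vowel.
The other patterns: stems whose last vowel is 'e' add the prefix ka-; stems whose last vowel is 'a' add -et; stems whose last vowel is 'i' or 'u' change the last vowel to 'e'.
So nevwusol → neasvwusol.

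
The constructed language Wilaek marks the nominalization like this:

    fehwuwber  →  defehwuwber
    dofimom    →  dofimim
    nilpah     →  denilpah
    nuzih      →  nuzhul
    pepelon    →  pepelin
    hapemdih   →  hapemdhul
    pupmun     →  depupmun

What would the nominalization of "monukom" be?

monukim

nuzih and nilpah both end in -h yet inflect differently (nuzhul, denilpah), so the final letter is not what conditions the rule; the last vowel is.
"monukom" has last vowel 'o'. The stems whose last vowel is 'o' (pepelon → pepelin, dofimom → dofimim) change the last vowel to 'i'.
The other patterns: stems whose last vowel is 'i' delete the last vowel and add -ul; stems whose last vowel is 'a', 'e' or 'u' add the prefix de-.
So monukom → monukim.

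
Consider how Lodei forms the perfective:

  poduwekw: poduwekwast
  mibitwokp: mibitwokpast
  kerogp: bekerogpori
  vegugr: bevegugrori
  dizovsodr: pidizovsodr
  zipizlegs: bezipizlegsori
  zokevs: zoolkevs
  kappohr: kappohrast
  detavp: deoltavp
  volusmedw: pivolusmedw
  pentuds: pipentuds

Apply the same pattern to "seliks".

seliksast

zokevs and pentuds both end in -s yet inflect differently (zoolkevs, pipentuds), so the final letter is not what conditions the rule; the second-to-last letter is.
"seliks" has second-to-last letter 'k'. The stems whose second-to-last letter is 'k' (mibitwokp → mibitwokpast, poduwekw → poduwekwast) add -ast.
The other patterns: stems whose second-to-last letter is 'v' insert -ol- after the first vowel; stems whose second-to-last letter is 'd' add the prefix pi-; stems whose second-to-last letter is 'g' add be- … -ori around the stem.
So seliks → seliksast.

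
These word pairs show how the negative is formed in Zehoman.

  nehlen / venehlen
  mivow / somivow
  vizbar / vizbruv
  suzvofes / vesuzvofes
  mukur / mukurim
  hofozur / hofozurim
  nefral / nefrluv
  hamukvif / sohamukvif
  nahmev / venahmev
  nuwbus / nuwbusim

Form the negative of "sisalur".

sisalurim

suzvofes and nuwbus both end in -s yet inflect differently (vesuzvofes, nuwbusim), so the final letter is not what conditions the rule; the last vowel is.
"sisalur" has last vowel 'u'. The stems whose last vowel is 'u' (nuwbus → nuwbusim, hofozur → hofozurim, mukur → mukurim) add -im.
The other patterns: stems whose last vowel is 'e' add the prefix ve-; stems whose last vowel is 'a' delete the last vowel and add -uv; stems whose last vowel is 'i' or 'o' add the prefix so-.
So sisalur → sisalurim.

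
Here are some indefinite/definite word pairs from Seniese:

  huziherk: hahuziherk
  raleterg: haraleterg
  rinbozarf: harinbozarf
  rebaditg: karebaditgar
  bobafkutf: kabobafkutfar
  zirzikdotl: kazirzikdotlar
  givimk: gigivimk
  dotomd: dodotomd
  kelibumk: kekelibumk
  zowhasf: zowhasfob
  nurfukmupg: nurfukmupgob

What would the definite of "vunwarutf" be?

"vunwarutf" has second-to-last letter 't'. The stems whose second-to-last letter is 't' (rebaditg → karebaditgar, bobafkutf → kabobafkutfar, zirzikdotl → kazirzikdotlar) add ka- … -ar around the stem.
The other patterns: stems whose second-to-last letter is 'r' add the prefix ha-; stems whose second-to-last letter is 'm' repeat the first consonant+vowel as a prefix; stems whose second-to-last letter is 'p' or 's' add -ob.
So vunwarutf → kavunwarutfar.

kavunwarutfar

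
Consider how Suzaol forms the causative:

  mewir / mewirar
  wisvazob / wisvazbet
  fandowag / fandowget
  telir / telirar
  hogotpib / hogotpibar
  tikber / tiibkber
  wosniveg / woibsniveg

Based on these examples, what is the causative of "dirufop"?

mewir and tikber both end in -r yet inflect differently (mewirar, tiibkber), so the final letter is not what conditions the rule; the last vowel is.
"dirufop" has last vowel 'o'. The one such stem in the data (wisvazob → wisvazbet) deletes the last vowel and adds -et (as does fandowag), so the same rule applies.
The other patterns: stems whose last vowel is 'i' add -ar; stems whose last vowel is 'e' insert -ib- after the first vowel.
So dirufop → dirufpet.

dirufpet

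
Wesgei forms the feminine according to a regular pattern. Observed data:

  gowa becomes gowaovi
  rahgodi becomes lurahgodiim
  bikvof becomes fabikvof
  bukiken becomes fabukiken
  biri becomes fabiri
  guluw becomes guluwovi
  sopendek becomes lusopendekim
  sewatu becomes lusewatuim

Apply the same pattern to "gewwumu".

biri and rahgodi both end in -i yet inflect differently (fabiri, lurahgodiim), so the final letter is not what conditions the rule; the first letter is.
"gewwumu" begins with g-. The stems beginning with g- (guluw → guluwovi, gowa → gowaovi) add -ovi.
The other patterns: stems beginning with b- add the prefix fa-; stems beginning with r- or s- add lu- … -im around the stem.
So gewwumu → gewwumuovi.

gewwumuovi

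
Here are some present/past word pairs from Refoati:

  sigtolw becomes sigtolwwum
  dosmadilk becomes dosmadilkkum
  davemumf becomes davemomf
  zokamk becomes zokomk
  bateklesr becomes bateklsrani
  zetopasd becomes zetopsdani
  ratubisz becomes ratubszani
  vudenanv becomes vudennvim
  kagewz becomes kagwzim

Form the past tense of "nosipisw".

nosipswani

dosmadilk and zokamk both end in -k yet inflect differently (dosmadilkkum, zokomk), so the final letter is not what conditions the rule; the second-to-last letter is.
"nosipisw" has second-to-last letter 's'. The stems whose second-to-last letter is 's' (bateklesr → bateklsrani, zetopasd → zetopsdani, ratubisz → ratubszani) delete the last vowel and add -ani.
So nosipisw → nosipswani.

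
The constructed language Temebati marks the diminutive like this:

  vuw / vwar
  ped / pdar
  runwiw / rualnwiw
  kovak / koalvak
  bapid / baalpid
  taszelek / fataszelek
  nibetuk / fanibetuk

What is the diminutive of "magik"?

maalgik

"magik" has 2 vowels. The stems with 2 vowels (runwiw → rualnwiw, kovak → koalvak, bapid → baalpid) insert -al- after the first vowel.
The other patterns: stems with 1 vowel delete the last vowel and add -ar; stems with 3 vowels add the prefix fa-.
So magik → maalgik.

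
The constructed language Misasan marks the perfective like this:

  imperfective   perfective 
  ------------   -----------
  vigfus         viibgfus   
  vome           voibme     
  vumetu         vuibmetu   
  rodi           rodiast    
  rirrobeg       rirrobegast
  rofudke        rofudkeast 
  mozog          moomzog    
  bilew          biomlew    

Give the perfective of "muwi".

vome and rofudke both end in -e yet inflect differently (voibme, rofudkeast), so the final letter is not what conditions the rule; the first letter is.
"muwi" begins with m-. The one such stem in the data (mozog → moomzog) inserts -om- after the first vowel (as does bilew), so the same rule applies.
The other patterns: stems beginning with v- insert -ib- after the first vowel; stems beginning with r- add -ast.
So muwi → muomwi.

muomwi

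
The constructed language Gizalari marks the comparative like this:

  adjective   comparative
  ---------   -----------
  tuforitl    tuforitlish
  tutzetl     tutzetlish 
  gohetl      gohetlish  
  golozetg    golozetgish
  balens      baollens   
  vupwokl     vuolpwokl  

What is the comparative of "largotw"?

largotwish

tuforitl and vupwokl both end in -l yet inflect differently (tuforitlish, vuolpwokl), so the final letter is not what conditions the rule; the second-to-last letter is.
"largotw" has second-to-last letter 't'. The stems whose second-to-last letter is 't' (tuforitl → tuforitlish, tutzetl → tutzetlish, gohetl → gohetlish) add -ish.
So largotw → largotwish.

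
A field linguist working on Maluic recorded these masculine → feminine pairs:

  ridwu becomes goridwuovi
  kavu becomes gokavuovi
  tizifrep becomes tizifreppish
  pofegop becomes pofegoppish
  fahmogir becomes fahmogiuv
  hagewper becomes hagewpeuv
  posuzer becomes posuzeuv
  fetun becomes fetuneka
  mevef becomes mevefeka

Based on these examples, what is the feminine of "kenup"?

"kenup" ends in -p. The stems ending in -p (tizifrep → tizifreppish, pofegop → pofegoppish) double the final consonant and add -ish.
The other patterns: stems ending in -u add go- … -ovi around the stem; stems ending in -r drop the final letter and add -uv; stems ending in -f or -n add -eka.
So kenup → kenuppish.

kenuppish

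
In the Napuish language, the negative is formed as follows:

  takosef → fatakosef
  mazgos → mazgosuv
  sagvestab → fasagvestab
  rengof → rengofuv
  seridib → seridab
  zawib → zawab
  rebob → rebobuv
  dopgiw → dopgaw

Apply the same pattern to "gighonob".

zawib and rebob both end in -b yet inflect differently (zawab, rebobuv), so the final letter is not what conditions the rule; the last vowel is.
"gighonob" has last vowel 'o'. The stems whose last vowel is 'o' (mazgos → mazgosuv, rengof → rengofuv, rebob → rebobuv) add -uv.
So gighonob → gighonobuv.

gighonobuv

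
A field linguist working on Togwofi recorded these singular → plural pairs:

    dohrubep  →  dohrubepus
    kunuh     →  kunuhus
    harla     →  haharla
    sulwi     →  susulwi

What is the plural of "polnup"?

polnupus

"polnup" ends in a consonant. The stems ending in a consonant (dohrubep → dohrubepus, kunuh → kunuhus) add -us.
The other pattern: stems ending in a vowel repeat the first consonant+vowel as a prefix.
So polnup → polnupus.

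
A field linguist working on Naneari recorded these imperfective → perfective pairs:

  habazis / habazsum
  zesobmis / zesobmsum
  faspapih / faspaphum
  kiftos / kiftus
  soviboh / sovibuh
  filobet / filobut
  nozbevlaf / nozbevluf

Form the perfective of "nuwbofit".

"nuwbofit" has last vowel 'i'. The stems whose last vowel is 'i' (habazis → habazsum, zesobmis → zesobmsum, faspapih → faspaphum) delete the last vowel and add -um.
So nuwbofit → nuwboftum.

nuwboftum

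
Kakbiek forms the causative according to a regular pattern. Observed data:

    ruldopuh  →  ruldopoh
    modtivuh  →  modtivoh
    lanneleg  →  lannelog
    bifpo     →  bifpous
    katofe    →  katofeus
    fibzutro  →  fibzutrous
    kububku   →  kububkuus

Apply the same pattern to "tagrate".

lanneleg and katofe both have last vowel 'e' yet inflect differently (lannelog, katofeus), so the last vowel is not what conditions the rule; whether the stem ends in a vowel or a consonant is.
"tagrate" ends in a vowel. The stems ending in a vowel (bifpo → bifpous, katofe → katofeus, fibzutro → fibzutrous) add -us.
The other pattern: stems ending in a consonant change the last vowel to 'o'.
So tagrate → tagrateus.

tagrateus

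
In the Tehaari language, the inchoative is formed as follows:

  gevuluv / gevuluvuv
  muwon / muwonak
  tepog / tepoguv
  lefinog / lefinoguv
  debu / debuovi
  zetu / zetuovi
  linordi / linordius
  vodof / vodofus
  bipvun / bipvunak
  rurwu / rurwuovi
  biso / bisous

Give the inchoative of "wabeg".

wabeguv

"wabeg" ends in -g. The stems ending in -g (lefinog → lefinoguv, tepog → tepoguv) add -uv.
The other patterns: stems ending in -n add -ak; stems ending in -u add -ovi; stems ending in -f, -i or -o add -us.
So wabeg → wabeguv.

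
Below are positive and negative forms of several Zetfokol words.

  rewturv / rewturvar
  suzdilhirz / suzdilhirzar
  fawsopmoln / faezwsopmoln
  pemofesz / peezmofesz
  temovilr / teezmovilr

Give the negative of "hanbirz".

hanbirzar

suzdilhirz and pemofesz both end in -z yet inflect differently (suzdilhirzar, peezmofesz), so the final letter is not what conditions the rule; the second-to-last letter is.
"hanbirz" has second-to-last letter 'r'. The stems whose second-to-last letter is 'r' (rewturv → rewturvar, suzdilhirz → suzdilhirzar) add -ar.
The other pattern: stems whose second-to-last letter is 'l' or 's' insert -ez- after the first vowel.
So hanbirz → hanbirzar.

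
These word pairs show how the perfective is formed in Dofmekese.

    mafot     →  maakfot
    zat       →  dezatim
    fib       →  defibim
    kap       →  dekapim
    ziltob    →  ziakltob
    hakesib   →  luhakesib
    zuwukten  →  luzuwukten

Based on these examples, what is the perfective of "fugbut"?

fuakgbut

fib and ziltob both end in -b yet inflect differently (defibim, ziakltob), so the final letter is not what conditions the rule; the number of vowels is.
"fugbut" has 2 vowels. The stems with 2 vowels (ziltob → ziakltob, mafot → maakfot) insert -ak- after the first vowel.
The other patterns: stems with 1 vowel add de- … -im around the stem; stems with 3 vowels add the prefix lu-.
So fugbut → fuakgbut.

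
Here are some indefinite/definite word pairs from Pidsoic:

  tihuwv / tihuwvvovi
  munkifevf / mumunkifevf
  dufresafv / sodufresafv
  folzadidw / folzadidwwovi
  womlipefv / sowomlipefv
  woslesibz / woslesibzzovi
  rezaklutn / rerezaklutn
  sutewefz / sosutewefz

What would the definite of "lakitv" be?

lalakitv

"lakitv" has second-to-last letter 't'. The one such stem in the data (rezaklutn → rerezaklutn) repeats the first consonant+vowel as a prefix (as does munkifevf), so the same rule applies.
The other patterns: stems whose second-to-last letter is 'f' add the prefix so-; stems whose second-to-last letter is 'b', 'd' or 'w' double the final consonant and add -ovi.
So lakitv → lalakitv.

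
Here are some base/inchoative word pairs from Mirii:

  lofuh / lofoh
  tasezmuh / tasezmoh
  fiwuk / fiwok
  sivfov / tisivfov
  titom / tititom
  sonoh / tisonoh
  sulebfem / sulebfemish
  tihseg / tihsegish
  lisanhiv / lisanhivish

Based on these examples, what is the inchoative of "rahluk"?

rahlok

lofuh and sonoh both end in -h yet inflect differently (lofoh, tisonoh), so the final letter is not what conditions the rule; the last vowel is.
"rahluk" has last vowel 'u'. The stems whose last vowel is 'u' (lofuh → lofoh, tasezmuh → tasezmoh, fiwuk → fiwok) change the last vowel to 'o'.
The other patterns: stems whose last vowel is 'o' add the prefix ti-; stems whose last vowel is 'e' or 'i' add -ish.
So rahluk → rahlok.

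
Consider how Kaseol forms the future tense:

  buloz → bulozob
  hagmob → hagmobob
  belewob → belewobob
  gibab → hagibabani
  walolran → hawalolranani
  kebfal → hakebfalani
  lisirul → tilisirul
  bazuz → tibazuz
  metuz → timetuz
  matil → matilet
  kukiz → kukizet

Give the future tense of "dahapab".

hadahapabani

hagmob and gibab both end in -b yet inflect differently (hagmobob, hagibabani), so the final letter is not what conditions the rule; the last vowel is.
"dahapab" has last vowel 'a'. The stems whose last vowel is 'a' (gibab → hagibabani, walolran → hawalolranani, kebfal → hakebfalani) add ha- … -ani around the stem.
The other patterns: stems whose last vowel is 'o' add -ob; stems whose last vowel is 'u' add the prefix ti-; stems whose last vowel is 'i' add -et.
So dahapab → hadahapabani.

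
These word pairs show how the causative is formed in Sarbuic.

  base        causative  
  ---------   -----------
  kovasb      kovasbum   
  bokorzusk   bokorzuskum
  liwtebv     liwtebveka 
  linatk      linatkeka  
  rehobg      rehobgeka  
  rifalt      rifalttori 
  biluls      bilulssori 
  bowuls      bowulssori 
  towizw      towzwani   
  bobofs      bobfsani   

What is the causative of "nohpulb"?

bokorzusk and linatk both end in -k yet inflect differently (bokorzuskum, linatkeka), so the final letter is not what conditions the rule; the second-to-last letter is.
"nohpulb" has second-to-last letter 'l'. The stems whose second-to-last letter is 'l' (rifalt → rifalttori, biluls → bilulssori, bowuls → bowulssori) double the final consonant and add -ori.
The other patterns: stems whose second-to-last letter is 's' add -um; stems whose second-to-last letter is 'b' or 't' add -eka; stems whose second-to-last letter is 'f' or 'z' delete the last vowel and add -ani.
So nohpulb → nohpulbbori.

nohpulbbori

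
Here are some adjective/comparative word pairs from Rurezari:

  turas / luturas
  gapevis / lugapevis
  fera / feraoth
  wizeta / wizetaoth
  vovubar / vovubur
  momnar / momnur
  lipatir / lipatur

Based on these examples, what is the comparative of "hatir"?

hatur

"hatir" ends in -r. The stems ending in -r (vovubar → vovubur, momnar → momnur, lipatir → lipatur) change the last vowel to 'u'.
The other patterns: stems ending in -s add the prefix lu-; stems ending in -a add -oth.
So hatir → hatur.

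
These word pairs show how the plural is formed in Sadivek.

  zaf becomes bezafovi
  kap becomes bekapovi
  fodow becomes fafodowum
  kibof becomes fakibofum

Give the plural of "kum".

"kum" has 1 vowel. The stems with 1 vowel (zaf → bezafovi, kap → bekapovi) add be- … -ovi around the stem.
The other pattern: stems with 2 vowels add fa- … -um around the stem.
So kum → bekumovi.

bekumovi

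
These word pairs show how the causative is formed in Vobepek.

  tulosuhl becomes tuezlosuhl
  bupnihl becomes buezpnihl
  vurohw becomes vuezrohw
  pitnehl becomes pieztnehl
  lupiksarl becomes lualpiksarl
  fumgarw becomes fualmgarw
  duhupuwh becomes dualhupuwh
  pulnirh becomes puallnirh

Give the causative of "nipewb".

tulosuhl and lupiksarl both end in -l yet inflect differently (tuezlosuhl, lualpiksarl), so the final letter is not what conditions the rule; the second-to-last letter is.
"nipewb" has second-to-last letter 'w'. The one such stem in the data (duhupuwh → dualhupuwh) inserts -al- after the first vowel (as do lupiksarl, fumgarw), so the same rule applies.
The other pattern: stems whose second-to-last letter is 'h' insert -ez- after the first vowel.
So nipewb → nialpewb.

nialpewb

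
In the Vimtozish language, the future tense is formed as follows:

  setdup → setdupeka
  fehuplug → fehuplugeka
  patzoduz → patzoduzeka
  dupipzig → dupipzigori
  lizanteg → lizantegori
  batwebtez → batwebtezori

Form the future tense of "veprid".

vepridori

fehuplug and dupipzig both end in -g yet inflect differently (fehuplugeka, dupipzigori), so the final letter is not what conditions the rule; the last vowel is.
"veprid" has last vowel 'i'. The one such stem in the data (dupipzig → dupipzigori) adds -ori, so the same rule applies.
So veprid → vepridori.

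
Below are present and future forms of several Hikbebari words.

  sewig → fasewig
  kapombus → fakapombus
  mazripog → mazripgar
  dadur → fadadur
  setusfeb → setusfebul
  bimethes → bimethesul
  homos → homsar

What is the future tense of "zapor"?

zaprar

"zapor" has last vowel 'o'. The stems whose last vowel is 'o' (homos → homsar, mazripog → mazripgar) delete the last vowel and add -ar.
The other patterns: stems whose last vowel is 'i' or 'u' add the prefix fa-; stems whose last vowel is 'e' add -ul.
So zapor → zaprar.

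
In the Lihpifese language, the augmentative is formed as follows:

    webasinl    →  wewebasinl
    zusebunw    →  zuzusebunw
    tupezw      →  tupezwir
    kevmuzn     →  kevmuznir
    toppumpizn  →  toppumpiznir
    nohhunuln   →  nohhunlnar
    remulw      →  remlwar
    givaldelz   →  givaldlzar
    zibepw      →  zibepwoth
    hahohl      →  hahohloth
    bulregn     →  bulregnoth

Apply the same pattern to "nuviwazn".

nuviwaznir

"nuviwazn" has second-to-last letter 'z'. The stems whose second-to-last letter is 'z' (tupezw → tupezwir, kevmuzn → kevmuznir, toppumpizn → toppumpiznir) add -ir.
The other patterns: stems whose second-to-last letter is 'n' repeat the first consonant+vowel as a prefix; stems whose second-to-last letter is 'l' delete the last vowel and add -ar; stems whose second-to-last letter is 'g', 'h' or 'p' add -oth.
So nuviwazn → nuviwaznir.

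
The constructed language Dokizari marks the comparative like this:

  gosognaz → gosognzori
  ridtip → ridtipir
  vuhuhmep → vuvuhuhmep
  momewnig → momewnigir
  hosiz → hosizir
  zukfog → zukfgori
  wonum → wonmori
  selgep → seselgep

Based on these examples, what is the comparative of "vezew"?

vevezew

ridtip and vuhuhmep both end in -p yet inflect differently (ridtipir, vuvuhuhmep), so the final letter is not what conditions the rule; the last vowel is.
"vezew" has last vowel 'e'. The stems whose last vowel is 'e' (vuhuhmep → vuvuhuhmep, selgep → seselgep) repeat the first consonant+vowel as a prefix.
The other patterns: stems whose last vowel is 'i' add -ir; stems whose last vowel is 'a', 'o' or 'u' delete the last vowel and add -ori.
So vezew → vevezew.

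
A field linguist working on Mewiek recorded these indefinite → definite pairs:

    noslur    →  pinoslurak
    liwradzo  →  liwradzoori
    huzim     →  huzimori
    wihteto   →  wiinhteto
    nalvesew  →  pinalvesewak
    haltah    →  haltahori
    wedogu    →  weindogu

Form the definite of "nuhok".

pinuhokak

liwradzo and wihteto both end in -o yet inflect differently (liwradzoori, wiinhteto), so the final letter is not what conditions the rule; the first letter is.
"nuhok" begins with n-. The stems beginning with n- (nalvesew → pinalvesewak, noslur → pinoslurak) add pi- … -ak around the stem.
So nuhok → pinuhokak.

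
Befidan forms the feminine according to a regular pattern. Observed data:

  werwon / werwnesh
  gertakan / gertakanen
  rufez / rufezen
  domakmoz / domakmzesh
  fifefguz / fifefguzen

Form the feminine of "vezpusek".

vezpuseken

domakmoz and rufez both end in -z yet inflect differently (domakmzesh, rufezen), so the final letter is not what conditions the rule; the last vowel is.
"vezpusek" has last vowel 'e'. The one such stem in the data (rufez → rufezen) adds -en, so the same rule applies.
So vezpusek → vezpuseken.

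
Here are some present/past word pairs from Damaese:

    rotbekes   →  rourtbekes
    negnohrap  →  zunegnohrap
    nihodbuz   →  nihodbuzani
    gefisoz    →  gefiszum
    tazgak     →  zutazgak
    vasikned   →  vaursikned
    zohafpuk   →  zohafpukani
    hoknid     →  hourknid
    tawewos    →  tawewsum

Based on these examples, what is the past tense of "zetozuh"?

zetozuhani

nihodbuz and gefisoz both end in -z yet inflect differently (nihodbuzani, gefiszum), so the final letter is not what conditions the rule; the last vowel is.
"zetozuh" has last vowel 'u'. The stems whose last vowel is 'u' (nihodbuz → nihodbuzani, zohafpuk → zohafpukani) add -ani.
The other patterns: stems whose last vowel is 'o' delete the last vowel and add -um; stems whose last vowel is 'e' or 'i' insert -ur- after the first vowel; stems whose last vowel is 'a' add the prefix zu-.
So zetozuh → zetozuhani.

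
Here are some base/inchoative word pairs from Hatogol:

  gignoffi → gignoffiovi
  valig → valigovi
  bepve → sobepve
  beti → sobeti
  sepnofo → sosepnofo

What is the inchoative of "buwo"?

"buwo" begins with b-. The stems beginning with b- (bepve → sobepve, beti → sobeti) add the prefix so-.
So buwo → sobuwo.

sobuwo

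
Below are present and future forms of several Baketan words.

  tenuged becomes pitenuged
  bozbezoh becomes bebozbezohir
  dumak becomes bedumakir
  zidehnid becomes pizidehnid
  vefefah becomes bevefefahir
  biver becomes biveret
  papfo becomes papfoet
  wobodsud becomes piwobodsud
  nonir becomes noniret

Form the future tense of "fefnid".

"fefnid" ends in -d. The stems ending in -d (wobodsud → piwobodsud, tenuged → pitenuged, zidehnid → pizidehnid) add the prefix pi-.
So fefnid → pifefnid.

pifefnid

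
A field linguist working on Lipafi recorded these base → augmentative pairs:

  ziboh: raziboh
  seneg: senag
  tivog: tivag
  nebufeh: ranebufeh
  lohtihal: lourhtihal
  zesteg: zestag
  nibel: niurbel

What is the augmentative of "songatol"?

tivog and ziboh both have last vowel 'o' yet inflect differently (tivag, raziboh), so the last vowel is not what conditions the rule; the final letter is.
"songatol" ends in -l. The stems ending in -l (lohtihal → lourhtihal, nibel → niurbel) insert -ur- after the first vowel.
So songatol → sourngatol.

sourngatol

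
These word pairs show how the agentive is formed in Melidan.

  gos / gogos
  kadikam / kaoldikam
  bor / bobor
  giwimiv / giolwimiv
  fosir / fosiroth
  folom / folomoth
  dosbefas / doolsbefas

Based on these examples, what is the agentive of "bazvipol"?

"bazvipol" has 3 vowels. The stems with 3 vowels (dosbefas → doolsbefas, kadikam → kaoldikam, giwimiv → giolwimiv) insert -ol- after the first vowel.
The other patterns: stems with 1 vowel repeat the first consonant+vowel as a prefix; stems with 2 vowels add -oth.
So bazvipol → baolzvipol.

baolzvipol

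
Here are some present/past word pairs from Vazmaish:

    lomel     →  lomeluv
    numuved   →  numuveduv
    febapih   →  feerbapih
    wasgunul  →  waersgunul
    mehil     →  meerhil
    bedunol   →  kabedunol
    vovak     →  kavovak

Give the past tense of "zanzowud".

lomel and wasgunul both end in -l yet inflect differently (lomeluv, waersgunul), so the final letter is not what conditions the rule; the last vowel is.
"zanzowud" has last vowel 'u'. The one such stem in the data (wasgunul → waersgunul) inserts -er- after the first vowel (as do febapih, mehil), so the same rule applies.
The other patterns: stems whose last vowel is 'e' add -uv; stems whose last vowel is 'a' or 'o' add the prefix ka-.
So zanzowud → zaernzowud.

zaernzowud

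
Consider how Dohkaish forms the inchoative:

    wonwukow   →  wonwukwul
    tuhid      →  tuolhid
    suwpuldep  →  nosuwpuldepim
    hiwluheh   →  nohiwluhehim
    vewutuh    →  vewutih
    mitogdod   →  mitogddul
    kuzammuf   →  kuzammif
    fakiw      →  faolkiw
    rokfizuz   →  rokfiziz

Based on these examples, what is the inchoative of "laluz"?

laliz

vewutuh and hiwluheh both end in -h yet inflect differently (vewutih, nohiwluhehim), so the final letter is not what conditions the rule; the last vowel is.
"laluz" has last vowel 'u'. The stems whose last vowel is 'u' (vewutuh → vewutih, rokfizuz → rokfiziz, kuzammuf → kuzammif) change the last vowel to 'i'.
The other patterns: stems whose last vowel is 'o' delete the last vowel and add -ul; stems whose last vowel is 'e' add no- … -im around the stem; stems whose last vowel is 'i' insert -ol- after the first vowel.
So laluz → laliz.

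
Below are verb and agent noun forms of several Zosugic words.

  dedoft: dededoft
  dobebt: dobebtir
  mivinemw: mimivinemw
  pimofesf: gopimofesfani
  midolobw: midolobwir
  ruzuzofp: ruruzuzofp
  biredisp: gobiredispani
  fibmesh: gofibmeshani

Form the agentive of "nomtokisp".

"nomtokisp" has second-to-last letter 's'. The stems whose second-to-last letter is 's' (fibmesh → gofibmeshani, pimofesf → gopimofesfani, biredisp → gobiredispani) add go- … -ani around the stem.
So nomtokisp → gonomtokispani.

gonomtokispani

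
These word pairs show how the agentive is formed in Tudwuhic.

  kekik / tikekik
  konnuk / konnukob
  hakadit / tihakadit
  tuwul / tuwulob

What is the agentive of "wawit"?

tiwawit

"wawit" has last vowel 'i'. The stems whose last vowel is 'i' (kekik → tikekik, hakadit → tihakadit) add the prefix ti-.
The other pattern: stems whose last vowel is 'u' add -ob.
So wawit → tiwawit.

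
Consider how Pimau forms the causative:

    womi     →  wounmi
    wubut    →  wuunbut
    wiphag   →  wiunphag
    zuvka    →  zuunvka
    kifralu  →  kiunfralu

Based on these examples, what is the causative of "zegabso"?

zeungabso

Every pair shown (womi → wounmi, wubut → wuunbut, wiphag → wiunphag, …) follows the same rule: insert -un- after the first vowel.
So zegabso → zeungabso.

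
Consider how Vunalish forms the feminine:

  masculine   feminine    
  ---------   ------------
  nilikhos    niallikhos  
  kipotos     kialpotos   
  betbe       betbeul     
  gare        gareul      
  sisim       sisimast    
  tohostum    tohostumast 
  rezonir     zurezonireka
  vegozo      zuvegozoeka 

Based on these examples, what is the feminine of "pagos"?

sisim and rezonir both have last vowel 'i' yet inflect differently (sisimast, zurezonireka), so the last vowel is not what conditions the rule; the final letter is.
"pagos" ends in -s. The stems ending in -s (nilikhos → niallikhos, kipotos → kialpotos) insert -al- after the first vowel.
The other patterns: stems ending in -e add -ul; stems ending in -m add -ast; stems ending in -o or -r add zu- … -eka around the stem.
So pagos → paalgos.

paalgos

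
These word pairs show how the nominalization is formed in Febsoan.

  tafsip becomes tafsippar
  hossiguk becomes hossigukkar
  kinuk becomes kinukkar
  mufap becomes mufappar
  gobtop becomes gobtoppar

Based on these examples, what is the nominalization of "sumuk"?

Every pair shown (tafsip → tafsippar, hossiguk → hossigukkar, kinuk → kinukkar, …) follows the same rule: double the final consonant and add -ar.
So sumuk → sumukkar.

sumukkar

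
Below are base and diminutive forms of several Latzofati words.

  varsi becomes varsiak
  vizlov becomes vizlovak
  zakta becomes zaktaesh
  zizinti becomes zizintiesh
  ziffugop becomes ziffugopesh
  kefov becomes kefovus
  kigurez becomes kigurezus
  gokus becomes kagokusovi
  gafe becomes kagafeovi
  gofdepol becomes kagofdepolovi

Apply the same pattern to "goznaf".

varsi and zizinti both end in -i yet inflect differently (varsiak, zizintiesh), so the final letter is not what conditions the rule; the first letter is.
"goznaf" begins with g-. The stems beginning with g- (gokus → kagokusovi, gafe → kagafeovi, gofdepol → kagofdepolovi) add ka- … -ovi around the stem.
The other patterns: stems beginning with v- add -ak; stems beginning with z- add -esh; stems beginning with k- add -us.
So goznaf → kagoznafovi.

kagoznafovi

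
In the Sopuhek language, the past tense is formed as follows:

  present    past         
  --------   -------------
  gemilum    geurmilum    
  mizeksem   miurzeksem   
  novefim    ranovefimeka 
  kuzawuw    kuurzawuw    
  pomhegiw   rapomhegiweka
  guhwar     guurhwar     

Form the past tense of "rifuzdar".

riurfuzdar

pomhegiw and kuzawuw both end in -w yet inflect differently (rapomhegiweka, kuurzawuw), so the final letter is not what conditions the rule; the last vowel is.
"rifuzdar" has last vowel 'a'. The one such stem in the data (guhwar → guurhwar) inserts -ur- after the first vowel (as do kuzawuw, mizeksem), so the same rule applies.
The other pattern: stems whose last vowel is 'i' add ra- … -eka around the stem.
So rifuzdar → riurfuzdar.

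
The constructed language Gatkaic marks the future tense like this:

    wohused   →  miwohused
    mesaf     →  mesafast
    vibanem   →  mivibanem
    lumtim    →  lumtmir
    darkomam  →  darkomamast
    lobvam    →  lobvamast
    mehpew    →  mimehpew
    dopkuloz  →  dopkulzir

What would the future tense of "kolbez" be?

mikolbez

vibanem and darkomam both end in -m yet inflect differently (mivibanem, darkomamast), so the final letter is not what conditions the rule; the last vowel is.
"kolbez" has last vowel 'e'. The stems whose last vowel is 'e' (mehpew → mimehpew, wohused → miwohused, vibanem → mivibanem) add the prefix mi-.
So kolbez → mikolbez.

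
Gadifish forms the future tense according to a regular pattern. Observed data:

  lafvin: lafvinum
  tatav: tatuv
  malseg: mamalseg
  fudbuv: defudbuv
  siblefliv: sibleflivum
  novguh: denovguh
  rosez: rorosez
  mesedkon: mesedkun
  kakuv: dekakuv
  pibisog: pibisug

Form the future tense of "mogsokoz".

mogsokuz

siblefliv and kakuv both end in -v yet inflect differently (sibleflivum, dekakuv), so the final letter is not what conditions the rule; the last vowel is.
"mogsokoz" has last vowel 'o'. The stems whose last vowel is 'o' (mesedkon → mesedkun, pibisog → pibisug) change the last vowel to 'u'.
The other patterns: stems whose last vowel is 'i' add -um; stems whose last vowel is 'u' add the prefix de-; stems whose last vowel is 'e' repeat the first consonant+vowel as a prefix.
So mogsokoz → mogsokuz.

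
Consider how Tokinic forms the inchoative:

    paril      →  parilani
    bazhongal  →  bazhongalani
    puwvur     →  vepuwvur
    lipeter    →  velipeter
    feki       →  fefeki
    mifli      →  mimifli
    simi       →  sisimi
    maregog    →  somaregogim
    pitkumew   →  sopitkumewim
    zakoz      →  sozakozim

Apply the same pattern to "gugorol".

gugorolani

paril and feki both have last vowel 'i' yet inflect differently (parilani, fefeki), so the last vowel is not what conditions the rule; the final letter is.
"gugorol" ends in -l. The stems ending in -l (paril → parilani, bazhongal → bazhongalani) add -ani.
So gugorol → gugorolani.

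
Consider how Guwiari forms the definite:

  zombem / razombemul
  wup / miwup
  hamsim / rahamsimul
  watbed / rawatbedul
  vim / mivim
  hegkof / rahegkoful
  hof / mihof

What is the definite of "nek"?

minek

hamsim and vim both end in -m yet inflect differently (rahamsimul, mivim), so the final letter is not what conditions the rule; the number of vowels is.
"nek" has 1 vowel. The stems with 1 vowel (wup → miwup, vim → mivim, hof → mihof) add the prefix mi-.
The other pattern: stems with 2 vowels add ra- … -ul around the stem.
So nek → minek.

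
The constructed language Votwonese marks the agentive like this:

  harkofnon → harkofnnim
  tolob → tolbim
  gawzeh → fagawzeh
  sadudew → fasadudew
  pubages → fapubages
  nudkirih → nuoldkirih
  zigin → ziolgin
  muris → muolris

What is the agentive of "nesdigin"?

neolsdigin

"nesdigin" has last vowel 'i'. The stems whose last vowel is 'i' (nudkirih → nuoldkirih, zigin → ziolgin, muris → muolris) insert -ol- after the first vowel.
So nesdigin → neolsdigin.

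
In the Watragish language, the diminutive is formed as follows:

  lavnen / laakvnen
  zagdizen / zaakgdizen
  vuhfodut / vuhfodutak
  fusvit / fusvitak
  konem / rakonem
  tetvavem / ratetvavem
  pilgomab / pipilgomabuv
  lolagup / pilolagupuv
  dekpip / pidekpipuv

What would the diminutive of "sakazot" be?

lavnen and konem both have last vowel 'e' yet inflect differently (laakvnen, rakonem), so the last vowel is not what conditions the rule; the final letter is.
"sakazot" ends in -t. The stems ending in -t (vuhfodut → vuhfodutak, fusvit → fusvitak) add -ak.
The other patterns: stems ending in -n insert -ak- after the first vowel; stems ending in -m add the prefix ra-; stems ending in -b or -p add pi- … -uv around the stem.
So sakazot → sakazotak.

sakazotak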